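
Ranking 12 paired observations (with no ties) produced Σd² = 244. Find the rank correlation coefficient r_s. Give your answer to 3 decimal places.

ρ = 1 − 6Σd² / [n(n²−1)] = 1 − 6×244 / (12×143)
  = 1 − 1464/1716 = 1 − 0.8531 ≈ 0.147

0.147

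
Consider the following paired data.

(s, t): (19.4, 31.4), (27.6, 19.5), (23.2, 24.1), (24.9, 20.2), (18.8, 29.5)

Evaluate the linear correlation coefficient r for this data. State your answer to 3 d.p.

n = 5, Σs = 113.9, Σt = 124.7, Σs² = 2649.81, Σt² = 3225.31, Σst = 2764.06
nΣst − ΣsΣt = 13820.3 − 14203.33 = -383.03
nΣs² − (Σs)² = 13249.05 − 12973.21 = 275.84; nΣt² − (Σt)² = 16126.55 − 15550.09 = 576.46
r = -383.03 / √(275.84 × 576.46) = -383.03 / 398.7615 ≈ -0.961

-0.961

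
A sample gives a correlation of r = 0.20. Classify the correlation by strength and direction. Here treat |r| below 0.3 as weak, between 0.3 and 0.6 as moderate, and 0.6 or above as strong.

weak positive

r = 0.20 > 0 so the relationship is positive.
|r| = 0.20, which falls in the weak range.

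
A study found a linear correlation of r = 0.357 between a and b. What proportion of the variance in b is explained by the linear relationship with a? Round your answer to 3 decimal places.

r² = (0.357)² = 0.127

0.127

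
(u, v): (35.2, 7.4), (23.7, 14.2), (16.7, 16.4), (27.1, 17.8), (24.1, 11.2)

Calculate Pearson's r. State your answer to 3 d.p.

-0.679

n = 5, Σu = 126.8, Σv = 67, Σu² = 3394.84, Σv² = 967.64, Σuv = 1623.2
nΣuv − ΣuΣv = 8116 − 8495.6 = -379.6
nΣu² − (Σu)² = 16974.2 − 16078.24 = 895.96; nΣv² − (Σv)² = 4838.2 − 4489 = 349.2
r = -379.6 / √(895.96 × 349.2) = -379.6 / 559.3471 ≈ -0.679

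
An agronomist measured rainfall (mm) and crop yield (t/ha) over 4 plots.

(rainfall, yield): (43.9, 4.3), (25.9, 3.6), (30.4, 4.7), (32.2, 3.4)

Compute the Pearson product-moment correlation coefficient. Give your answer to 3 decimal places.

0.342

n = 4, Σx = 132.4, Σy = 16, Σx² = 4559.02, Σy² = 65.1, Σxy = 534.37
nΣxy − ΣxΣy = 2137.48 − 2118.4 = 19.08
nΣx² − (Σx)² = 18236.08 − 17529.76 = 706.32; nΣy² − (Σy)² = 260.4 − 256 = 4.4
r = 19.08 / √(706.32 × 4.4) = 19.08 / 55.7477 ≈ 0.342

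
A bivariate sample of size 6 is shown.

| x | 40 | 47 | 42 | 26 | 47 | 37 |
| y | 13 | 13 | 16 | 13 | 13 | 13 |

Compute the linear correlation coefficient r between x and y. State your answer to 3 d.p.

n = 6, Σx = 239, Σy = 81, Σx² = 9827, Σy² = 1101, Σxy = 3233
nΣxy − ΣxΣy = 19398 − 19359 = 39
nΣx² − (Σx)² = 58962 − 57121 = 1841; nΣy² − (Σy)² = 6606 − 6561 = 45
r = 39 / √(1841 × 45) = 39 / 287.8281 ≈ 0.135

0.135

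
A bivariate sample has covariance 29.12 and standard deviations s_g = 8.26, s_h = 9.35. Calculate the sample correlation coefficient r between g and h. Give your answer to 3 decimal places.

r = Cov(g,h) / (s_g · s_h) = 29.12 / (8.26 × 9.35)
  = 29.12 / 77.2310 ≈ 0.377

0.377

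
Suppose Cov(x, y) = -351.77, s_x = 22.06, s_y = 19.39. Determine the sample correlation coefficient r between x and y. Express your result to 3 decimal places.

-0.822

r = Cov(x,y) / (s_x · s_y) = -351.77 / (22.06 × 19.39)
  = -351.77 / 427.7434 ≈ -0.822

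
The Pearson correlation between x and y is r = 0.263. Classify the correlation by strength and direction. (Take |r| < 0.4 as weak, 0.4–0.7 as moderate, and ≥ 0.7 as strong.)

weak positive

r = 0.263 > 0 so the relationship is positive.
|r| = 0.263, which falls in the weak range.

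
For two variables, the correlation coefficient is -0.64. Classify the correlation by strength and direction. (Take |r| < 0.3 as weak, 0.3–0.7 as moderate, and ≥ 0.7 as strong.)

r = -0.64 < 0 so the relationship is negative.
|r| = 0.64, which falls in the moderate range.

moderate negative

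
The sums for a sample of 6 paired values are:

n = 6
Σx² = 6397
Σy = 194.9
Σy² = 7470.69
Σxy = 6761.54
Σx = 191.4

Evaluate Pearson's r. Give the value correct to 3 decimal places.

0.944

r = (nΣxy − ΣxΣy) / √[(nΣx² − (Σx)²)(nΣy² − (Σy)²)]
Numerator: 6×6761.54 − 191.4×194.9 = 3265.38
Denominator: √[(38382 − 36633.96)(44824.14 − 37986.01)] = √[1748.04 × 6838.13] = 3457.3581
r = 3265.38 / 3457.3581 ≈ 0.944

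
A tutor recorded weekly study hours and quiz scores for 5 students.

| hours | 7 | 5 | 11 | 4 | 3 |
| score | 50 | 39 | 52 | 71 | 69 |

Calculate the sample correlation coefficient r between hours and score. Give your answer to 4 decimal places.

n = 5, Σx = 30, Σy = 281, Σx² = 220, Σy² = 16527, Σxy = 1608
nΣxy − ΣxΣy = 8040 − 8430 = -390
nΣx² − (Σx)² = 1100 − 900 = 200; nΣy² − (Σy)² = 82635 − 78961 = 3674
r = -390 / √(200 × 3674) = -390 / 857.2048 ≈ -0.4550

-0.4550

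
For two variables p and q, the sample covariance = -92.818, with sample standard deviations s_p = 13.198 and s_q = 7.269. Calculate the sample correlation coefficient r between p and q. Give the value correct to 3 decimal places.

-0.967

r = Cov(p,q) / (s_p · s_q) = -92.818 / (13.198 × 7.269)
  = -92.818 / 95.9363 ≈ -0.967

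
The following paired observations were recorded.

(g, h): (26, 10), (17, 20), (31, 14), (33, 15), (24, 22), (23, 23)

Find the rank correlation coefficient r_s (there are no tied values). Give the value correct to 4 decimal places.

-0.6000

Rank g: 4, 1, 5, 6, 3, 2
Rank h: 1, 4, 2, 3, 5, 6
d = rank(g) − rank(h): 3, -3, 3, 3, -2, -4; Σd² = 56
ρ = 1 − 6Σd² / [n(n²−1)] = 1 − 6×56 / (6×35) = 1 − 336/210 ≈ -0.6000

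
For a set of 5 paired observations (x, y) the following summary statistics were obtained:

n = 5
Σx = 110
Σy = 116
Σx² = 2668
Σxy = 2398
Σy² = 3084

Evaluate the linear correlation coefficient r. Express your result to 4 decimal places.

-0.4934

r = (nΣxy − ΣxΣy) / √[(nΣx² − (Σx)²)(nΣy² − (Σy)²)]
Numerator: 5×2398 − 110×116 = -770
Denominator: √[(13340 − 12100)(15420 − 13456)] = √[1240 × 1964] = 1560.5640
r = -770 / 1560.5640 ≈ -0.4934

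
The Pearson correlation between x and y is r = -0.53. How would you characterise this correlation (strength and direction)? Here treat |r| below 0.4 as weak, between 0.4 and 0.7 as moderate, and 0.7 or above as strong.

moderate negative

r = -0.53 < 0 so the relationship is negative.
|r| = 0.53, which falls in the moderate range.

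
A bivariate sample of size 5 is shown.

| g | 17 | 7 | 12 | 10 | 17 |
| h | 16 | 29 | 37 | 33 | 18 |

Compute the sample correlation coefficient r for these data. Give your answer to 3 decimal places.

n = 5, Σg = 63, Σh = 133, Σg² = 871, Σh² = 3879, Σgh = 1555
nΣgh − ΣgΣh = 7775 − 8379 = -604
nΣg² − (Σg)² = 4355 − 3969 = 386; nΣh² − (Σh)² = 19395 − 17689 = 1706
r = -604 / √(386 × 1706) = -604 / 811.4900 ≈ -0.744

-0.744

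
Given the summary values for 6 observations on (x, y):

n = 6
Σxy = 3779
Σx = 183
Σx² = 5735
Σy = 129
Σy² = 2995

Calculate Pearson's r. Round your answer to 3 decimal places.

r = (nΣxy − ΣxΣy) / √[(nΣx² − (Σx)²)(nΣy² − (Σy)²)]
Numerator: 6×3779 − 183×129 = -933
Denominator: √[(34410 − 33489)(17970 − 16641)] = √[921 × 1329] = 1106.3494
r = -933 / 1106.3494 ≈ -0.843

-0.843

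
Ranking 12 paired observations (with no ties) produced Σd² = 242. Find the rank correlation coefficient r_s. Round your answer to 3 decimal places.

ρ = 1 − 6Σd² / [n(n²−1)] = 1 − 6×242 / (12×143)
  = 1 − 1452/1716 = 1 − 0.8462 ≈ 0.154

0.154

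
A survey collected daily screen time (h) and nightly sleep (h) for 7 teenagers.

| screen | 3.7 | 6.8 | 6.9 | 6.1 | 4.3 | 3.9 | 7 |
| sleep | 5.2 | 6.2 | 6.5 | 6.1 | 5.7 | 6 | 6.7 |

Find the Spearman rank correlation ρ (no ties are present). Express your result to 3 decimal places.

Rank screen: 1, 5, 6, 4, 3, 2, 7
Rank sleep: 1, 5, 6, 4, 2, 3, 7
d = rank(screen) − rank(sleep): 0, 0, 0, 0, 1, -1, 0; Σd² = 2
ρ = 1 − 6Σd² / [n(n²−1)] = 1 − 6×2 / (7×48) = 1 − 12/336 ≈ 0.964

0.964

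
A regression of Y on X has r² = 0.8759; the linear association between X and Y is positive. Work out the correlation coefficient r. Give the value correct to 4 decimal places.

|r| = √0.8759 = 0.9359
The association is positive, so r = 0.9359.

0.9359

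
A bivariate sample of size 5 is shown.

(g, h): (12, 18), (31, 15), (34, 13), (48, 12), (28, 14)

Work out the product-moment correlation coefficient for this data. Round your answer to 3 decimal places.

n = 5, Σg = 153, Σh = 72, Σg² = 5349, Σh² = 1058, Σgh = 2091
nΣgh − ΣgΣh = 10455 − 11016 = -561
nΣg² − (Σg)² = 26745 − 23409 = 3336; nΣh² − (Σh)² = 5290 − 5184 = 106
r = -561 / √(3336 × 106) = -561 / 594.6562 ≈ -0.943

-0.943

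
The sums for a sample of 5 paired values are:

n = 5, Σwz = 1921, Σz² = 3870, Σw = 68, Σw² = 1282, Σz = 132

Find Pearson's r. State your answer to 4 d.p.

0.3391

r = (nΣwz − ΣwΣz) / √[(nΣw² − (Σw)²)(nΣz² − (Σz)²)]
Numerator: 5×1921 − 68×132 = 629
Denominator: √[(6410 − 4624)(19350 − 17424)] = √[1786 × 1926] = 1854.6795
r = 629 / 1854.6795 ≈ 0.3391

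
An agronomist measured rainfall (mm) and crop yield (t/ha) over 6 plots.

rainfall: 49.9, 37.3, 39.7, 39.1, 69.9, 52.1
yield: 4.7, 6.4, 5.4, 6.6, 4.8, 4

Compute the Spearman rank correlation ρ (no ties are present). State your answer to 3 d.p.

-0.771

Rank rainfall: 4, 1, 3, 2, 6, 5
Rank yield: 2, 5, 4, 6, 3, 1
d = rank(rainfall) − rank(yield): 2, -4, -1, -4, 3, 4; Σd² = 62
ρ = 1 − 6Σd² / [n(n²−1)] = 1 − 6×62 / (6×35) = 1 − 372/210 ≈ -0.771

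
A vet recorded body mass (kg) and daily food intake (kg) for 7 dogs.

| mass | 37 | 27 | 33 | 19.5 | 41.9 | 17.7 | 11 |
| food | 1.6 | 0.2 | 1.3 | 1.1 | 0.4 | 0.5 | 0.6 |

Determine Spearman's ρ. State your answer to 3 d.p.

Rank mass: 6, 4, 5, 3, 7, 2, 1
Rank food: 7, 1, 6, 5, 2, 3, 4
d = rank(mass) − rank(food): -1, 3, -1, -2, 5, -1, -3; Σd² = 50
ρ = 1 − 6Σd² / [n(n²−1)] = 1 − 6×50 / (7×48) = 1 − 300/336 ≈ 0.107

0.107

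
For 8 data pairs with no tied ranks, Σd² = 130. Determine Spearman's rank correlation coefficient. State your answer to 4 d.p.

-0.5476

ρ = 1 − 6Σd² / [n(n²−1)] = 1 − 6×130 / (8×63)
  = 1 − 780/504 = 1 − 1.54762 ≈ -0.5476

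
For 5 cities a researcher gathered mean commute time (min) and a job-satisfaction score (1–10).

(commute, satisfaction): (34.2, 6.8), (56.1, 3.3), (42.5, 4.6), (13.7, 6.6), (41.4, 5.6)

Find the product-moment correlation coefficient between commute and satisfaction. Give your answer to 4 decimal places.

-0.8344

n = 5, Σx = 187.9, Σy = 26.9, Σx² = 8024.75, Σy² = 153.21, Σxy = 935.45
nΣxy − ΣxΣy = 4677.25 − 5054.51 = -377.26
nΣx² − (Σx)² = 40123.75 − 35306.41 = 4817.34; nΣy² − (Σy)² = 766.05 − 723.61 = 42.44
r = -377.26 / √(4817.34 × 42.44) = -377.26 / 452.1592 ≈ -0.8344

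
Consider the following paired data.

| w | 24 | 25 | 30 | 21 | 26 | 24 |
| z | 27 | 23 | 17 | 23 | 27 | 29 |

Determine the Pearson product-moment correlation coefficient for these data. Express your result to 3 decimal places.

n = 6, Σw = 150, Σz = 146, Σw² = 3794, Σz² = 3646, Σwz = 3614
nΣwz − ΣwΣz = 21684 − 21900 = -216
nΣw² − (Σw)² = 22764 − 22500 = 264; nΣz² − (Σz)² = 21876 − 21316 = 560
r = -216 / √(264 × 560) = -216 / 384.4997 ≈ -0.562

-0.562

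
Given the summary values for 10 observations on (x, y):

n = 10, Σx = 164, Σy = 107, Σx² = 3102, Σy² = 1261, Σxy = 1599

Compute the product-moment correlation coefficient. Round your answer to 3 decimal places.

r = (nΣxy − ΣxΣy) / √[(nΣx² − (Σx)²)(nΣy² − (Σy)²)]
Numerator: 10×1599 − 164×107 = -1558
Denominator: √[(31020 − 26896)(12610 − 11449)] = √[4124 × 1161] = 2188.1417
r = -1558 / 2188.1417 ≈ -0.712

-0.712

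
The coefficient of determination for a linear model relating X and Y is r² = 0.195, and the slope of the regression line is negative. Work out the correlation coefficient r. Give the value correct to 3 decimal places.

|r| = √0.195 = 0.442
The association is negative, so r = −0.442.

-0.442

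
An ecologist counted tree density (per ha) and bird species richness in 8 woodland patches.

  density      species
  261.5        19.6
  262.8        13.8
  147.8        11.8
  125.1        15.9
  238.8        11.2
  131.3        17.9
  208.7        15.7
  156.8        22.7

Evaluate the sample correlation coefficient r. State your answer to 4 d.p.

n = 8, Σx = 1532.8, Σy = 128.6, Σx² = 317348, Σy² = 2174.28, Σxy = 24345.95
nΣxy − ΣxΣy = 194767.6 − 197118.08 = -2350.48
nΣx² − (Σx)² = 2538784 − 2349475.84 = 189308.16; nΣy² − (Σy)² = 17394.24 − 16537.96 = 856.28
r = -2350.48 / √(189308.16 × 856.28) = -2350.48 / 12731.8809 ≈ -0.1846

-0.1846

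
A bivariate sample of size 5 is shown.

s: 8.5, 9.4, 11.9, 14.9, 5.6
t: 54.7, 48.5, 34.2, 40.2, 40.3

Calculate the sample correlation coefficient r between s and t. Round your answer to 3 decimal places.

-0.350

n = 5, Σs = 50.3, Σt = 217.9, Σs² = 555.59, Σt² = 9754.11, Σst = 2152.49
nΣst − ΣsΣt = 10762.45 − 10960.37 = -197.92
nΣs² − (Σs)² = 2777.95 − 2530.09 = 247.86; nΣt² − (Σt)² = 48770.55 − 47480.41 = 1290.14
r = -197.92 / √(247.86 × 1290.14) = -197.92 / 565.4857 ≈ -0.350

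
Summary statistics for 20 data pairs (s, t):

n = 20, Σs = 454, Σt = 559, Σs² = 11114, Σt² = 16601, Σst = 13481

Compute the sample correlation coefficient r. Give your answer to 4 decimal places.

r = (nΣst − ΣsΣt) / √[(nΣs² − (Σs)²)(nΣt² − (Σt)²)]
Numerator: 20×13481 − 454×559 = 15834
Denominator: √[(222280 − 206116)(332020 − 312481)] = √[16164 × 19539] = 17771.5614
r = 15834 / 17771.5614 ≈ 0.8910

0.8910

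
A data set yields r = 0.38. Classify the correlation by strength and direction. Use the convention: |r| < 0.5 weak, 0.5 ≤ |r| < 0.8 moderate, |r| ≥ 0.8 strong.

r = 0.38 > 0 so the relationship is positive.
|r| = 0.38, which falls in the weak range.

weak positive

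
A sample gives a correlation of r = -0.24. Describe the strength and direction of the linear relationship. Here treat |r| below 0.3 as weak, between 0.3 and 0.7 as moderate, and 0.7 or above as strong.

r = -0.24 < 0 so the relationship is negative.
|r| = 0.24, which falls in the weak range.

weak negative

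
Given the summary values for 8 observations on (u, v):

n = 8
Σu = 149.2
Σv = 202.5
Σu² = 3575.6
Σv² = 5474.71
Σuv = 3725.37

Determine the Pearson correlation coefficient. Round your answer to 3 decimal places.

-0.097

r = (nΣuv − ΣuΣv) / √[(nΣu² − (Σu)²)(nΣv² − (Σv)²)]
Numerator: 8×3725.37 − 149.2×202.5 = -410.04
Denominator: √[(28604.8 − 22260.64)(43797.68 − 41006.25)] = √[6344.16 × 2791.43] = 4208.2394
r = -410.04 / 4208.2394 ≈ -0.097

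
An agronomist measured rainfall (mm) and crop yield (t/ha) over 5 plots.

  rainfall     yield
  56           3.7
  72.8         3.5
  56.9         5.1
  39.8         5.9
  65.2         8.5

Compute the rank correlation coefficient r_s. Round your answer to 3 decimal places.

Rank rainfall: 2, 5, 3, 1, 4
Rank yield: 2, 1, 3, 4, 5
d = rank(rainfall) − rank(yield): 0, 4, 0, -3, -1; Σd² = 26
ρ = 1 − 6Σd² / [n(n²−1)] = 1 − 6×26 / (5×24) = 1 − 156/120 ≈ -0.300

-0.300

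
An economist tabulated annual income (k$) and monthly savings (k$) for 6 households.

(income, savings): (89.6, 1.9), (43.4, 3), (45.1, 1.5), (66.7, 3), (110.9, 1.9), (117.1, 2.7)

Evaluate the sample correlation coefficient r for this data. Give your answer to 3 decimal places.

n = 6, Σx = 472.8, Σy = 14, Σx² = 42405.84, Σy² = 34.76, Σxy = 1095.07
nΣxy − ΣxΣy = 6570.42 − 6619.2 = -48.78
nΣx² − (Σx)² = 254435.04 − 223539.84 = 30895.2; nΣy² − (Σy)² = 208.56 − 196 = 12.56
r = -48.78 / √(30895.2 × 12.56) = -48.78 / 622.9315 ≈ -0.078

-0.078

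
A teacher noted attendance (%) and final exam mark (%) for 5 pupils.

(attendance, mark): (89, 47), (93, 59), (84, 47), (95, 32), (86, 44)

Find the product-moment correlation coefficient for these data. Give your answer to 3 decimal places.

-0.172

n = 5, Σx = 447, Σy = 229, Σx² = 40047, Σy² = 10859, Σxy = 20442
nΣxy − ΣxΣy = 102210 − 102363 = -153
nΣx² − (Σx)² = 200235 − 199809 = 426; nΣy² − (Σy)² = 54295 − 52441 = 1854
r = -153 / √(426 × 1854) = -153 / 888.7092 ≈ -0.172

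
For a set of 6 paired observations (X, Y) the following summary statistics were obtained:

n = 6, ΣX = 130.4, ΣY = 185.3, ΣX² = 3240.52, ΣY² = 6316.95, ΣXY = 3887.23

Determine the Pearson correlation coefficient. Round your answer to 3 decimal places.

r = (nΣXY − ΣXΣY) / √[(nΣX² − (ΣX)²)(nΣY² − (ΣY)²)]
Numerator: 6×3887.23 − 130.4×185.3 = -839.74
Denominator: √[(19443.12 − 17004.16)(37901.7 − 34336.09)] = √[2438.96 × 3565.61] = 2948.9626
r = -839.74 / 2948.9626 ≈ -0.285

-0.285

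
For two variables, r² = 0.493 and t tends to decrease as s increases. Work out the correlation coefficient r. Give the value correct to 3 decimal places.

|r| = √0.493 = 0.702
The association is negative, so r = −0.702.

-0.702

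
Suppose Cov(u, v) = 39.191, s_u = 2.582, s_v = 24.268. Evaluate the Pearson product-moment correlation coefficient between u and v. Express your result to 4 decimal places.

0.6255

r = Cov(u,v) / (s_u · s_v) = 39.191 / (2.582 × 24.268)
  = 39.191 / 62.6600 ≈ 0.6255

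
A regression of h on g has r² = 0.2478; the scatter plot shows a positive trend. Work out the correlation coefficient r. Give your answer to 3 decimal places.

0.498

|r| = √0.2478 = 0.498
The association is positive, so r = 0.498.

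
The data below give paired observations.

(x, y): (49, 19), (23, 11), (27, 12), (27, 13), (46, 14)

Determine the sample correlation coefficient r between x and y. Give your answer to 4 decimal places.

0.8573

n = 5, Σx = 172, Σy = 69, Σx² = 6504, Σy² = 991, Σxy = 2503
nΣxy − ΣxΣy = 12515 − 11868 = 647
nΣx² − (Σx)² = 32520 − 29584 = 2936; nΣy² − (Σy)² = 4955 − 4761 = 194
r = 647 / √(2936 × 194) = 647 / 754.7079 ≈ 0.8573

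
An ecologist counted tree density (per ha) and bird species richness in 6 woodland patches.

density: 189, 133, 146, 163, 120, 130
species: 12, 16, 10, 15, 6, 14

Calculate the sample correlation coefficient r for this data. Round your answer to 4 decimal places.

0.2589

n = 6, Σx = 881, Σy = 73, Σx² = 132595, Σy² = 957, Σxy = 10841
nΣxy − ΣxΣy = 65046 − 64313 = 733
nΣx² − (Σx)² = 795570 − 776161 = 19409; nΣy² − (Σy)² = 5742 − 5329 = 413
r = 733 / √(19409 × 413) = 733 / 2831.2395 ≈ 0.2589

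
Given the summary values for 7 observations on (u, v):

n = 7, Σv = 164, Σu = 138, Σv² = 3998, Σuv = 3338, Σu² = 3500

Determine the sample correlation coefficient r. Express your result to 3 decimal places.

0.301

r = (nΣuv − ΣuΣv) / √[(nΣu² − (Σu)²)(nΣv² − (Σv)²)]
Numerator: 7×3338 − 138×164 = 734
Denominator: √[(24500 − 19044)(27986 − 26896)] = √[5456 × 1090] = 2438.6554
r = 734 / 2438.6554 ≈ 0.301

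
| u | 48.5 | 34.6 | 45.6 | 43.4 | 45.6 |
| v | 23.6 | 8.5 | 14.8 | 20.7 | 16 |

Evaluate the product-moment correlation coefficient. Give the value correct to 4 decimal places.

0.8228

n = 5, Σu = 217.7, Σv = 83.6, Σu² = 9591.69, Σv² = 1532.74, Σuv = 3741.56
nΣuv − ΣuΣv = 18707.8 − 18199.72 = 508.08
nΣu² − (Σu)² = 47958.45 − 47393.29 = 565.16; nΣv² − (Σv)² = 7663.7 − 6988.96 = 674.74
r = 508.08 / √(565.16 × 674.74) = 508.08 / 617.5241 ≈ 0.8228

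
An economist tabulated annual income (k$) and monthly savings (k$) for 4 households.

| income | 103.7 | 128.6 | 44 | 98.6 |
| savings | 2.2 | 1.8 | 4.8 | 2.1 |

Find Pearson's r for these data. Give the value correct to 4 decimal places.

-0.9643

n = 4, Σx = 374.9, Σy = 10.9, Σx² = 38949.61, Σy² = 35.53, Σxy = 877.88
nΣxy − ΣxΣy = 3511.52 − 4086.41 = -574.89
nΣx² − (Σx)² = 155798.44 − 140550.01 = 15248.43; nΣy² − (Σy)² = 142.12 − 118.81 = 23.31
r = -574.89 / √(15248.43 × 23.31) = -574.89 / 596.1886 ≈ -0.9643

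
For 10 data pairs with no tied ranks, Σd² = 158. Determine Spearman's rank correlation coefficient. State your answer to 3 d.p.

0.042

ρ = 1 − 6Σd² / [n(n²−1)] = 1 − 6×158 / (10×99)
  = 1 − 948/990 = 1 − 0.9576 ≈ 0.042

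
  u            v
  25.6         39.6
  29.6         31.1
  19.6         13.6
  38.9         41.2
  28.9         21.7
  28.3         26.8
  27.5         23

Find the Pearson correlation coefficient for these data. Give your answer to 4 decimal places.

0.6955

n = 7, Σu = 198.4, Σv = 197, Σu² = 5821.24, Σv² = 6135.9, Σuv = 5821.63
nΣuv − ΣuΣv = 40751.41 − 39084.8 = 1666.61
nΣu² − (Σu)² = 40748.68 − 39362.56 = 1386.12; nΣv² − (Σv)² = 42951.3 − 38809 = 4142.3
r = 1666.61 / √(1386.12 × 4142.3) = 1666.61 / 2396.1897 ≈ 0.6955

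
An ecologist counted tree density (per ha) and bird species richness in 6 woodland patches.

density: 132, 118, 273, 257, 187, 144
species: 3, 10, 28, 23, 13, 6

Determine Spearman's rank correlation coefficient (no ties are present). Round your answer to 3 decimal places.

0.829

Rank density: 2, 1, 6, 5, 4, 3
Rank species: 1, 3, 6, 5, 4, 2
d = rank(density) − rank(species): 1, -2, 0, 0, 0, 1; Σd² = 6
ρ = 1 − 6Σd² / [n(n²−1)] = 1 − 6×6 / (6×35) = 1 − 36/210 ≈ 0.829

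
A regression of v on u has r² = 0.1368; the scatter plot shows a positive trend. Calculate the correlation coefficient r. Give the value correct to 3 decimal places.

|r| = √0.1368 = 0.370
The association is positive, so r = 0.370.

0.370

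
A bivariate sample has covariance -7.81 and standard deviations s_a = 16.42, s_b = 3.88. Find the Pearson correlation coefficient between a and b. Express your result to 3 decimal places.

r = Cov(a,b) / (s_a · s_b) = -7.81 / (16.42 × 3.88)
  = -7.81 / 63.7096 ≈ -0.123

-0.123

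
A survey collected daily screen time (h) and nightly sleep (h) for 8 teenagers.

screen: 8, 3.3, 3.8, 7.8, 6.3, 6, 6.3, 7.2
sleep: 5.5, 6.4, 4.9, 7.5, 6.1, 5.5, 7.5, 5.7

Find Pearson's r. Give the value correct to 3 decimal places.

0.266

n = 8, Σx = 48.7, Σy = 49.1, Σx² = 317.39, Σy² = 307.67, Σxy = 301.96
nΣxy − ΣxΣy = 2415.68 − 2391.17 = 24.51
nΣx² − (Σx)² = 2539.12 − 2371.69 = 167.43; nΣy² − (Σy)² = 2461.36 − 2410.81 = 50.55
r = 24.51 / √(167.43 × 50.55) = 24.51 / 91.9978 ≈ 0.266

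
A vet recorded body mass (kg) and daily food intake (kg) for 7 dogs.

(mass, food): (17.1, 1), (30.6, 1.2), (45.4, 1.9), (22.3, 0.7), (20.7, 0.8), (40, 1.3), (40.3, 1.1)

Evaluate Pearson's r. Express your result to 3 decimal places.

0.802

n = 7, Σx = 216.4, Σy = 8, Σx² = 7439.8, Σy² = 10.08, Σxy = 268.58
nΣxy − ΣxΣy = 1880.06 − 1731.2 = 148.86
nΣx² − (Σx)² = 52078.6 − 46828.96 = 5249.64; nΣy² − (Σy)² = 70.56 − 64 = 6.56
r = 148.86 / √(5249.64 × 6.56) = 148.86 / 185.5738 ≈ 0.802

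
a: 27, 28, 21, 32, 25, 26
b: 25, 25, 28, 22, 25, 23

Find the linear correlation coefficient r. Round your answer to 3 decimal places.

-0.856

n = 6, Σa = 159, Σb = 148, Σa² = 4279, Σb² = 3672, Σab = 3890
nΣab − ΣaΣb = 23340 − 23532 = -192
nΣa² − (Σa)² = 25674 − 25281 = 393; nΣb² − (Σb)² = 22032 − 21904 = 128
r = -192 / √(393 × 128) = -192 / 224.2855 ≈ -0.856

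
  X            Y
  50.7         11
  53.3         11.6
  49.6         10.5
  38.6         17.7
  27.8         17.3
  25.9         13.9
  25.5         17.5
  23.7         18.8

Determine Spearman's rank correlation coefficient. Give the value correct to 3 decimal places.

Rank X: 7, 8, 6, 5, 4, 3, 2, 1
Rank Y: 2, 3, 1, 7, 5, 4, 6, 8
d = rank(X) − rank(Y): 5, 5, 5, -2, -1, -1, -4, -7; Σd² = 146
ρ = 1 − 6Σd² / [n(n²−1)] = 1 − 6×146 / (8×63) = 1 − 876/504 ≈ -0.738

-0.738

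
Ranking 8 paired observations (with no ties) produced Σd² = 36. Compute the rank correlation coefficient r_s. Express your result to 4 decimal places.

0.5714

ρ = 1 − 6Σd² / [n(n²−1)] = 1 − 6×36 / (8×63)
  = 1 − 216/504 = 1 − 0.42857 ≈ 0.5714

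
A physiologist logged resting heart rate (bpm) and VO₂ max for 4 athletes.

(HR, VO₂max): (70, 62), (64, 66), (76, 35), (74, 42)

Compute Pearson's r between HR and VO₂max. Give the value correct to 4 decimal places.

n = 4, Σx = 284, Σy = 205, Σx² = 20248, Σy² = 11189, Σxy = 14332
nΣxy − ΣxΣy = 57328 − 58220 = -892
nΣx² − (Σx)² = 80992 − 80656 = 336; nΣy² − (Σy)² = 44756 − 42025 = 2731
r = -892 / √(336 × 2731) = -892 / 957.9228 ≈ -0.9312

-0.9312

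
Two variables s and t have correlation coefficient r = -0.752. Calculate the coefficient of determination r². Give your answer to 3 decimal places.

r² = (-0.752)² = 0.566

0.566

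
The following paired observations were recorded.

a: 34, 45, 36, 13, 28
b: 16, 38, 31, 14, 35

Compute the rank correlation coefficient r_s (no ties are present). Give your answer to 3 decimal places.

Rank a: 3, 5, 4, 1, 2
Rank b: 2, 5, 3, 1, 4
d = rank(a) − rank(b): 1, 0, 1, 0, -2; Σd² = 6
ρ = 1 − 6Σd² / [n(n²−1)] = 1 − 6×6 / (5×24) = 1 − 36/120 ≈ 0.700

0.700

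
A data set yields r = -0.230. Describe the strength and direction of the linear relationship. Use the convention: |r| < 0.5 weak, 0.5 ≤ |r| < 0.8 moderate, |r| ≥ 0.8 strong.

r = -0.230 < 0 so the relationship is negative.
|r| = 0.230, which falls in the weak range.

weak negative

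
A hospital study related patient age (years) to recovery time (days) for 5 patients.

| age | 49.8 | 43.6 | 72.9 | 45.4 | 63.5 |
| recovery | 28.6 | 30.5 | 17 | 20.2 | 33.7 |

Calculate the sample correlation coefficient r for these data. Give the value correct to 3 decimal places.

n = 5, Σx = 275.2, Σy = 130, Σx² = 15788.82, Σy² = 3580.94, Σxy = 7050.41
nΣxy − ΣxΣy = 35252.05 − 35776 = -523.95
nΣx² − (Σx)² = 78944.1 − 75735.04 = 3209.06; nΣy² − (Σy)² = 17904.7 − 16900 = 1004.7
r = -523.95 / √(3209.06 × 1004.7) = -523.95 / 1795.5898 ≈ -0.292

-0.292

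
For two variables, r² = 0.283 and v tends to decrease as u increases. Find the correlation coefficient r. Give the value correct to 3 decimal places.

|r| = √0.283 = 0.532
The association is negative, so r = −0.532.

-0.532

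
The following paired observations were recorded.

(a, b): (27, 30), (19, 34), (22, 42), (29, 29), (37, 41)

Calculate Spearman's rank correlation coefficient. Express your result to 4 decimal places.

-0.2000

Rank a: 3, 1, 2, 4, 5
Rank b: 2, 3, 5, 1, 4
d = rank(a) − rank(b): 1, -2, -3, 3, 1; Σd² = 24
ρ = 1 − 6Σd² / [n(n²−1)] = 1 − 6×24 / (5×24) = 1 − 144/120 ≈ -0.2000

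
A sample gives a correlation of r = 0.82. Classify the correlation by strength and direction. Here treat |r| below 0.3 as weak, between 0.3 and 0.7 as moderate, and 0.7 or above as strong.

r = 0.82 > 0 so the relationship is positive.
|r| = 0.82, which falls in the strong range.

strong positive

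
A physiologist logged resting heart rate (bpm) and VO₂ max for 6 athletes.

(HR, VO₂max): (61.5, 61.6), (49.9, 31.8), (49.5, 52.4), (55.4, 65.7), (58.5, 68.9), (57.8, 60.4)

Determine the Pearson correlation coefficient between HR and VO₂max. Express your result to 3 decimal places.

0.732

n = 6, Σx = 332.6, Σy = 340.8, Σx² = 18554.76, Σy² = 20263.42, Σxy = 19130.57
nΣxy − ΣxΣy = 114783.42 − 113350.08 = 1433.34
nΣx² − (Σx)² = 111328.56 − 110622.76 = 705.8; nΣy² − (Σy)² = 121580.52 − 116144.64 = 5435.88
r = 1433.34 / √(705.8 × 5435.88) = 1433.34 / 1958.7353 ≈ 0.732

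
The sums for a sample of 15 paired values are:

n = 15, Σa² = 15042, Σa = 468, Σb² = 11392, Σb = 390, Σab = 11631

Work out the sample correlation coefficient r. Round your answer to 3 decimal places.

r = (nΣab − ΣaΣb) / √[(nΣa² − (Σa)²)(nΣb² − (Σb)²)]
Numerator: 15×11631 − 468×390 = -8055
Denominator: √[(225630 − 219024)(170880 − 152100)] = √[6606 × 18780] = 11138.2530
r = -8055 / 11138.2530 ≈ -0.723

-0.723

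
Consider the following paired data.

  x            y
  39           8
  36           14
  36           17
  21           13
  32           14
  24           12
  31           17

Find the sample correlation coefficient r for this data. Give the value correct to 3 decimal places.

n = 7, Σx = 219, Σy = 95, Σx² = 7115, Σy² = 1347, Σxy = 2964
nΣxy − ΣxΣy = 20748 − 20805 = -57
nΣx² − (Σx)² = 49805 − 47961 = 1844; nΣy² − (Σy)² = 9429 − 9025 = 404
r = -57 / √(1844 × 404) = -57 / 863.1199 ≈ -0.066

-0.066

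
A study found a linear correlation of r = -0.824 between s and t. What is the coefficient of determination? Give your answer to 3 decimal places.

0.679

r² = (-0.824)² = 0.679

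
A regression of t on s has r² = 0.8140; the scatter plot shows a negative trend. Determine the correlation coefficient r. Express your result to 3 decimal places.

-0.902

|r| = √0.8140 = 0.902
The association is negative, so r = −0.902.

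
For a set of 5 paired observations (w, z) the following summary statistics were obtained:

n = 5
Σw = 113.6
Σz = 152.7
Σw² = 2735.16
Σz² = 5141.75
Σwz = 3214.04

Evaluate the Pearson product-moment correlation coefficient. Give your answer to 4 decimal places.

-0.9402

r = (nΣwz − ΣwΣz) / √[(nΣw² − (Σw)²)(nΣz² − (Σz)²)]
Numerator: 5×3214.04 − 113.6×152.7 = -1276.52
Denominator: √[(13675.8 − 12904.96)(25708.75 − 23317.29)] = √[770.84 × 2391.46] = 1357.7308
r = -1276.52 / 1357.7308 ≈ -0.9402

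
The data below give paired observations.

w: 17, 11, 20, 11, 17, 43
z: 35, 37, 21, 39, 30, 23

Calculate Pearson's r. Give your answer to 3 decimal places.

-0.715

n = 6, Σw = 119, Σz = 185, Σw² = 3069, Σz² = 5985, Σwz = 3350
nΣwz − ΣwΣz = 20100 − 22015 = -1915
nΣw² − (Σw)² = 18414 − 14161 = 4253; nΣz² − (Σz)² = 35910 − 34225 = 1685
r = -1915 / √(4253 × 1685) = -1915 / 2676.9955 ≈ -0.715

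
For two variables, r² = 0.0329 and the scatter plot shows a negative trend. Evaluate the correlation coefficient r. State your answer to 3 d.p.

|r| = √0.0329 = 0.181
The association is negative, so r = −0.181.

-0.181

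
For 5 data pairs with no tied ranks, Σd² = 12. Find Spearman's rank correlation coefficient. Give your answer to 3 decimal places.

0.400

ρ = 1 − 6Σd² / [n(n²−1)] = 1 − 6×12 / (5×24)
  = 1 − 72/120 = 1 − 0.6000 ≈ 0.400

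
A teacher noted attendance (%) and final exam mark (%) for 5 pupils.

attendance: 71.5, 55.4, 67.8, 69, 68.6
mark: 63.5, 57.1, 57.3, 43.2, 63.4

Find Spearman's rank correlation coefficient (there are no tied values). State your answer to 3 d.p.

0.400

Rank attendance: 5, 1, 2, 4, 3
Rank mark: 5, 2, 3, 1, 4
d = rank(attendance) − rank(mark): 0, -1, -1, 3, -1; Σd² = 12
ρ = 1 − 6Σd² / [n(n²−1)] = 1 − 6×12 / (5×24) = 1 − 72/120 ≈ 0.400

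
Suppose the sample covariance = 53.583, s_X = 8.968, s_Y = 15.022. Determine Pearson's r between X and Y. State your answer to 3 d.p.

0.398

r = Cov(X,Y) / (s_X · s_Y) = 53.583 / (8.968 × 15.022)
  = 53.583 / 134.7173 ≈ 0.398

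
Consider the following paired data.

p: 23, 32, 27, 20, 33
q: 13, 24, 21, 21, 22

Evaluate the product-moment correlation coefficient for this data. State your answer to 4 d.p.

n = 5, Σp = 135, Σq = 101, Σp² = 3771, Σq² = 2111, Σpq = 2780
nΣpq − ΣpΣq = 13900 − 13635 = 265
nΣp² − (Σp)² = 18855 − 18225 = 630; nΣq² − (Σq)² = 10555 − 10201 = 354
r = 265 / √(630 × 354) = 265 / 472.2499 ≈ 0.5611

0.5611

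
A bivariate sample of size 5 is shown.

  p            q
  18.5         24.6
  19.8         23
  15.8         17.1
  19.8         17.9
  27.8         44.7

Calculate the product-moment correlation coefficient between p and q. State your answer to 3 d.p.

n = 5, Σp = 101.7, Σq = 127.3, Σp² = 2148.81, Σq² = 3745.07, Σpq = 2777.76
nΣpq − ΣpΣq = 13888.8 − 12946.41 = 942.39
nΣp² − (Σp)² = 10744.05 − 10342.89 = 401.16; nΣq² − (Σq)² = 18725.35 − 16205.29 = 2520.06
r = 942.39 / √(401.16 × 2520.06) = 942.39 / 1005.4587 ≈ 0.937

0.937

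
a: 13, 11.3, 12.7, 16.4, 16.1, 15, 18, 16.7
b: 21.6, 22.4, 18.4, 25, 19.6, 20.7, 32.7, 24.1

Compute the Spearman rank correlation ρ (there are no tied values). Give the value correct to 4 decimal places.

0.6429

Rank a: 3, 1, 2, 6, 5, 4, 8, 7
Rank b: 4, 5, 1, 7, 2, 3, 8, 6
d = rank(a) − rank(b): -1, -4, 1, -1, 3, 1, 0, 1; Σd² = 30
ρ = 1 − 6Σd² / [n(n²−1)] = 1 − 6×30 / (8×63) = 1 − 180/504 ≈ 0.6429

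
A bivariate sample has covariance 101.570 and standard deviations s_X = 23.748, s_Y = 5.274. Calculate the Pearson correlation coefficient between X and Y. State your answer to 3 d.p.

r = Cov(X,Y) / (s_X · s_Y) = 101.570 / (23.748 × 5.274)
  = 101.570 / 125.2470 ≈ 0.811

0.811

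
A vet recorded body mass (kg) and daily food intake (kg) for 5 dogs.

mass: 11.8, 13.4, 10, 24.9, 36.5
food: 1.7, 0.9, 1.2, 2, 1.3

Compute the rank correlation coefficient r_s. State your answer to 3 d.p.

Rank mass: 2, 3, 1, 4, 5
Rank food: 4, 1, 2, 5, 3
d = rank(mass) − rank(food): -2, 2, -1, -1, 2; Σd² = 14
ρ = 1 − 6Σd² / [n(n²−1)] = 1 − 6×14 / (5×24) = 1 − 84/120 ≈ 0.300

0.300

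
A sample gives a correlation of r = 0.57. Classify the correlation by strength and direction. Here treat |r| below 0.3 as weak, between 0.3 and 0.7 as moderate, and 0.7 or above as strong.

moderate positive

r = 0.57 > 0 so the relationship is positive.
|r| = 0.57, which falls in the moderate range.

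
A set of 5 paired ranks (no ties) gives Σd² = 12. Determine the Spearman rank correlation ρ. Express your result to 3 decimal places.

ρ = 1 − 6Σd² / [n(n²−1)] = 1 − 6×12 / (5×24)
  = 1 − 72/120 = 1 − 0.6000 ≈ 0.400

0.400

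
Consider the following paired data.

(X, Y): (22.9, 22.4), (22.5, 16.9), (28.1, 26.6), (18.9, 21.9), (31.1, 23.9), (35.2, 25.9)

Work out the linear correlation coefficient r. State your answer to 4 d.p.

n = 6, ΣX = 158.7, ΣY = 137.6, ΣX² = 4383.73, ΣY² = 3216.56, ΣXY = 3709.55
nΣXY − ΣXΣY = 22257.3 − 21837.12 = 420.18
nΣX² − (ΣX)² = 26302.38 − 25185.69 = 1116.69; nΣY² − (ΣY)² = 19299.36 − 18933.76 = 365.6
r = 420.18 / √(1116.69 × 365.6) = 420.18 / 638.9537 ≈ 0.6576

0.6576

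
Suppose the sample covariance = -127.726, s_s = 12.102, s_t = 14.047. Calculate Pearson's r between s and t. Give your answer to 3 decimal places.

-0.751

r = Cov(s,t) / (s_s · s_t) = -127.726 / (12.102 × 14.047)
  = -127.726 / 169.9968 ≈ -0.751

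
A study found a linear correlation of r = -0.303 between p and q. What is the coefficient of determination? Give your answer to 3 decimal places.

r² = (-0.303)² = 0.092

0.092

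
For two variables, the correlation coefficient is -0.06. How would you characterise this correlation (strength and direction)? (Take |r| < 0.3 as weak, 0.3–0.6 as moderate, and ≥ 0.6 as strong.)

r = -0.06 < 0 so the relationship is negative.
|r| = 0.06, which falls in the weak range.

weak negative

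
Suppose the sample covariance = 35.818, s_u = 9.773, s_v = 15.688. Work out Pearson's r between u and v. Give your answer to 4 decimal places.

r = Cov(u,v) / (s_u · s_v) = 35.818 / (9.773 × 15.688)
  = 35.818 / 153.3188 ≈ 0.2336

0.2336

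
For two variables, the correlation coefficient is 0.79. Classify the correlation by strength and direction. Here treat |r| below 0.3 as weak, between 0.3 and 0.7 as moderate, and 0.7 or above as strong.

r = 0.79 > 0 so the relationship is positive.
|r| = 0.79, which falls in the strong range.

strong positive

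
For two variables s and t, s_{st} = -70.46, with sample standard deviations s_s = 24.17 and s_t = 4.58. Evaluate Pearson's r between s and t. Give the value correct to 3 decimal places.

-0.637

r = Cov(s,t) / (s_s · s_t) = -70.46 / (24.17 × 4.58)
  = -70.46 / 110.6986 ≈ -0.637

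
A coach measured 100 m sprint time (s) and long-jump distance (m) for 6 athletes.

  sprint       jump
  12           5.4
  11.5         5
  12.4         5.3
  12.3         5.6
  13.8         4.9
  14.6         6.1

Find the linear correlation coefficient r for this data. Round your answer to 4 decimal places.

0.4731

n = 6, Σx = 76.6, Σy = 32.3, Σx² = 984.9, Σy² = 174.83, Σxy = 413.58
nΣxy − ΣxΣy = 2481.48 − 2474.18 = 7.3
nΣx² − (Σx)² = 5909.4 − 5867.56 = 41.84; nΣy² − (Σy)² = 1048.98 − 1043.29 = 5.69
r = 7.3 / √(41.84 × 5.69) = 7.3 / 15.4295 ≈ 0.4731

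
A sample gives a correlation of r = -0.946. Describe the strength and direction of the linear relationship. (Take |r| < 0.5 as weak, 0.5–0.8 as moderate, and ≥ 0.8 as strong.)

strong negative

r = -0.946 < 0 so the relationship is negative.
|r| = 0.946, which falls in the strong range.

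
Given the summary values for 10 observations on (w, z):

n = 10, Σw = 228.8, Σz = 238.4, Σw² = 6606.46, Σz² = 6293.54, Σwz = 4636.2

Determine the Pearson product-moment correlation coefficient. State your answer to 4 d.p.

r = (nΣwz − ΣwΣz) / √[(nΣw² − (Σw)²)(nΣz² − (Σz)²)]
Numerator: 10×4636.2 − 228.8×238.4 = -8183.92
Denominator: √[(66064.6 − 52349.44)(62935.4 − 56834.56)] = √[13715.16 × 6100.84] = 9147.3492
r = -8183.92 / 9147.3492 ≈ -0.8947

-0.8947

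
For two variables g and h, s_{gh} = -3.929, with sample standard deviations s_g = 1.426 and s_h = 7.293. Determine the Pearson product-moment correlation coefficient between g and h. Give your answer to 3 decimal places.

-0.378

r = Cov(g,h) / (s_g · s_h) = -3.929 / (1.426 × 7.293)
  = -3.929 / 10.3998 ≈ -0.378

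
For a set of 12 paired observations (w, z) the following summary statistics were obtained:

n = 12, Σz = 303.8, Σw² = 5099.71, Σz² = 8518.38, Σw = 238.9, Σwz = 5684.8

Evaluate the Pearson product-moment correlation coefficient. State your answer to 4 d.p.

r = (nΣwz − ΣwΣz) / √[(nΣw² − (Σw)²)(nΣz² − (Σz)²)]
Numerator: 12×5684.8 − 238.9×303.8 = -4360.22
Denominator: √[(61196.52 − 57073.21)(102220.56 − 92294.44)] = √[4123.31 × 9926.12] = 6397.5362
r = -4360.22 / 6397.5362 ≈ -0.6815

-0.6815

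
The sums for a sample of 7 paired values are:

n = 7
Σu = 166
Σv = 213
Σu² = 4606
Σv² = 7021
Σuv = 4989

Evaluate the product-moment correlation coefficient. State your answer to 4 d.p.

r = (nΣuv − ΣuΣv) / √[(nΣu² − (Σu)²)(nΣv² − (Σv)²)]
Numerator: 7×4989 − 166×213 = -435
Denominator: √[(32242 − 27556)(49147 − 45369)] = √[4686 × 3778] = 4207.5775
r = -435 / 4207.5775 ≈ -0.1034

-0.1034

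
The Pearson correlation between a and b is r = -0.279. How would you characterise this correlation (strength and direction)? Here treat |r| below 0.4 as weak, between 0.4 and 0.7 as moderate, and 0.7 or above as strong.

r = -0.279 < 0 so the relationship is negative.
|r| = 0.279, which falls in the weak range.

weak negative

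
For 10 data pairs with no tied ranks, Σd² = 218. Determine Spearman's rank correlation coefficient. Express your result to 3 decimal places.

ρ = 1 − 6Σd² / [n(n²−1)] = 1 − 6×218 / (10×99)
  = 1 − 1308/990 = 1 − 1.3212 ≈ -0.321

-0.321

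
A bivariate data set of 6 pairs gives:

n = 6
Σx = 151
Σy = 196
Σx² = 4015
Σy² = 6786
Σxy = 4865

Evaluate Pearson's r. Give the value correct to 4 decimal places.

r = (nΣxy − ΣxΣy) / √[(nΣx² − (Σx)²)(nΣy² − (Σy)²)]
Numerator: 6×4865 − 151×196 = -406
Denominator: √[(24090 − 22801)(40716 − 38416)] = √[1289 × 2300] = 1721.8304
r = -406 / 1721.8304 ≈ -0.2358

-0.2358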